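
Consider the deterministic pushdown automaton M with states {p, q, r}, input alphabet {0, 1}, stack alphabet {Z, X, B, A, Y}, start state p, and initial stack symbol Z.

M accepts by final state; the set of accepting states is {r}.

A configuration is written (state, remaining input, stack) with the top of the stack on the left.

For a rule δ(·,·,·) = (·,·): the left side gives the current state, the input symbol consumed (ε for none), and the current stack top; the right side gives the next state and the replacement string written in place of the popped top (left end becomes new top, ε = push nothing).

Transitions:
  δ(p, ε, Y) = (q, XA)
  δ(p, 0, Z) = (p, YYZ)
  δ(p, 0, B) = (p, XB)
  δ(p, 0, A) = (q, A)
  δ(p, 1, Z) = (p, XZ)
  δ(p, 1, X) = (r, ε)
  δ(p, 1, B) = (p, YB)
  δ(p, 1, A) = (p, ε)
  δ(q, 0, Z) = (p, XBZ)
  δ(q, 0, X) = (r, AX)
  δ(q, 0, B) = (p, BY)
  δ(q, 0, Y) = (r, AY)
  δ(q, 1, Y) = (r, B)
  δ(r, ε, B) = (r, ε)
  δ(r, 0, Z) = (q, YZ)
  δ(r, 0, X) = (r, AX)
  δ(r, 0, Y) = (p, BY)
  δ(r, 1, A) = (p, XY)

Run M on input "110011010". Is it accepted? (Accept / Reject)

Accept

(p, 110011010, Z)
  read 1, top Z: go to p, push XZ → (p, 10011010, XZ)
  read 1, top X: go to r, push ε → (r, 0011010, Z)
  read 0, top Z: go to q, push YZ → (q, 011010, YZ)
  read 0, top Y: go to r, push AY → (r, 11010, AYZ)
  read 1, top A: go to p, push XY → (p, 1010, XYYZ)
  read 1, top X: go to r, push ε → (r, 010, YYZ)
  read 0, top Y: go to p, push BY → (p, 10, BYYZ)
  read 1, top B: go to p, push YB → (p, 0, YBYYZ)
  ε-move, top Y: go to q, push XA → (q, 0, XABYYZ)
  read 0, top X: go to r, push AX → (r, ε, AXABYYZ)
All input consumed; state r ∈ F.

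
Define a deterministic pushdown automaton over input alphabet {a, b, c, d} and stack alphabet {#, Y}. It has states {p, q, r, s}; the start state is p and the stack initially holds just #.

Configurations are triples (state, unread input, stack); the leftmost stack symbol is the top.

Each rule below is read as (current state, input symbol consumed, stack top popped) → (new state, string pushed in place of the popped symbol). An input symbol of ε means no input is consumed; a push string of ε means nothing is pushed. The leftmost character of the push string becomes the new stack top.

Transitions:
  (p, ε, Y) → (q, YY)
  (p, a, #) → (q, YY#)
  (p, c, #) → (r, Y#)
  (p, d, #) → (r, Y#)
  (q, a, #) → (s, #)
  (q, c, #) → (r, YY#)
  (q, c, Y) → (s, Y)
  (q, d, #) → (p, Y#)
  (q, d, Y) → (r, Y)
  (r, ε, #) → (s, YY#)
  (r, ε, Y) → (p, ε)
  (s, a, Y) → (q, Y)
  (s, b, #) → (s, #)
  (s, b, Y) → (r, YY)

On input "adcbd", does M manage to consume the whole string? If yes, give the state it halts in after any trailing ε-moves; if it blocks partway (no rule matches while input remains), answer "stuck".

q

(p, adcbd, #)
  read a, top #: go to q, push YY# → (q, dcbd, YY#)
  read d, top Y: go to r, push Y → (r, cbd, YY#)
  ε-move, top Y: go to p, push ε → (p, cbd, Y#)
  ε-move, top Y: go to q, push YY → (q, cbd, YY#)
  read c, top Y: go to s, push Y → (s, bd, YY#)
  read b, top Y: go to r, push YY → (r, d, YYY#)
  ε-move, top Y: go to p, push ε → (p, d, YY#)
  ε-move, top Y: go to q, push YY → (q, d, YYY#)
  read d, top Y: go to r, push Y → (r, ε, YYY#)
  ε-move, top Y: go to p, push ε → (p, ε, YY#)
  ε-move, top Y: go to q, push YY → (q, ε, YYY#)
All input consumed; M is in state q.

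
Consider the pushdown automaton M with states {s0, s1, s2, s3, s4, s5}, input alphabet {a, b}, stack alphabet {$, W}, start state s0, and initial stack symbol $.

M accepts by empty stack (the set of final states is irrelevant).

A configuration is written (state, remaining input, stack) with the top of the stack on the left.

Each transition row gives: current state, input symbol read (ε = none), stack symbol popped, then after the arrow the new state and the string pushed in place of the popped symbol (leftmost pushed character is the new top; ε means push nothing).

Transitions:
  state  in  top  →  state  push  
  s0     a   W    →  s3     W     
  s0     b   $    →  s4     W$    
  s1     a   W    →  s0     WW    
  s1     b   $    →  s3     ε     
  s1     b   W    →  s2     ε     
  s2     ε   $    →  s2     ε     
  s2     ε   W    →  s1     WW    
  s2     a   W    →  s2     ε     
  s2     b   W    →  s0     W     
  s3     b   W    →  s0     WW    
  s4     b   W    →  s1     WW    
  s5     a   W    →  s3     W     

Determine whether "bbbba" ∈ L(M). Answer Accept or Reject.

Accept

One accepting computation: (s0, bbbba, $) ⊢ (s4, bbba, W$) ⊢ (s1, bba, WW$) ⊢ (s2, ba, W$) ⊢ (s1, ba, WW$) ⊢ (s2, a, W$) ⊢ (s2, ε, $) ⊢ (s2, ε, ε)
All input consumed and the stack is empty.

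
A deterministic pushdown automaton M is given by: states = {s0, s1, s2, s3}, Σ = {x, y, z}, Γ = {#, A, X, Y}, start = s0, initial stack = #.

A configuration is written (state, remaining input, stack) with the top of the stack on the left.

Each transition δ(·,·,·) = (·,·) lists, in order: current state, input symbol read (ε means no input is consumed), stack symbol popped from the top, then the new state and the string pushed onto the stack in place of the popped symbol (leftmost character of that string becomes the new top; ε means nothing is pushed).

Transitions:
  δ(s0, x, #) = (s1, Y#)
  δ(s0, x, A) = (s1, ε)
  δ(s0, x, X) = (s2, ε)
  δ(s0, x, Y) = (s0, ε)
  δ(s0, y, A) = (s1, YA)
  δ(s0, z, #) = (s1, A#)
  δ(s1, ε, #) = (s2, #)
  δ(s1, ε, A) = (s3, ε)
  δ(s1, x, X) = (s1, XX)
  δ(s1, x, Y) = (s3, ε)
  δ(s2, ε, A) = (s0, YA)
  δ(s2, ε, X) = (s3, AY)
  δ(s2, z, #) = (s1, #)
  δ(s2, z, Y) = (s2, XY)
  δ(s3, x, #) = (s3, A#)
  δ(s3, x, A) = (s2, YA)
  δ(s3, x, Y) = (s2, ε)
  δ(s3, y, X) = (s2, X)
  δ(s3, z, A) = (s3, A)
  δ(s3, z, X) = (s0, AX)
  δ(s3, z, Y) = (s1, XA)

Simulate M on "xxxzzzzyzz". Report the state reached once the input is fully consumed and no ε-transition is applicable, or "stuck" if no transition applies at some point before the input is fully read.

stuck

(s0, xxxzzzzyzz, #)
  read x, top #: go to s1, push Y# → (s1, xxzzzzyzz, Y#)
  read x, top Y: go to s3, push ε → (s3, xzzzzyzz, #)
  read x, top #: go to s3, push A# → (s3, zzzzyzz, A#)
  read z, top A: go to s3, push A → (s3, zzzyzz, A#)
  read z, top A: go to s3, push A → (s3, zzyzz, A#)
  read z, top A: go to s3, push A → (s3, zyzz, A#)
  read z, top A: go to s3, push A → (s3, yzz, A#)
No transition for (s3, y, top A); M blocks with input yzz remaining.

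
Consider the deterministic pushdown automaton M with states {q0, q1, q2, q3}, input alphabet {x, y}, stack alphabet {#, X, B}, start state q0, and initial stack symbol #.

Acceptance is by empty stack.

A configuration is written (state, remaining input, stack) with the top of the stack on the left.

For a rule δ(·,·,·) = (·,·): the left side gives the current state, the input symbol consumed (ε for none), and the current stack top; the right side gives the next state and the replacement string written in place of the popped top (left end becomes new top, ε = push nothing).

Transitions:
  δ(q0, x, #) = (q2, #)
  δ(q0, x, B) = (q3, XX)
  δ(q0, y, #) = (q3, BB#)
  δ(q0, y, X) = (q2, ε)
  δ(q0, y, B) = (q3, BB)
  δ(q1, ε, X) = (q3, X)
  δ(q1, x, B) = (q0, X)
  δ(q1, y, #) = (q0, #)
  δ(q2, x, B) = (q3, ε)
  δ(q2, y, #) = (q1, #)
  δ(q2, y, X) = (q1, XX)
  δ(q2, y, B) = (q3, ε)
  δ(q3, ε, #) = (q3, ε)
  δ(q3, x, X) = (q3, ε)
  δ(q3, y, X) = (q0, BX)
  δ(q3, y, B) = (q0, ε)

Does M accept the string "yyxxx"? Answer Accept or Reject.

Accept

(q0, yyxxx, #) ⊢ (q3, yxxx, BB#) ⊢ (q0, xxx, B#) ⊢ (q3, xx, XX#) ⊢ (q3, x, X#) ⊢ (q3, ε, #) ⊢ (q3, ε, ε)
All input consumed and the stack is empty.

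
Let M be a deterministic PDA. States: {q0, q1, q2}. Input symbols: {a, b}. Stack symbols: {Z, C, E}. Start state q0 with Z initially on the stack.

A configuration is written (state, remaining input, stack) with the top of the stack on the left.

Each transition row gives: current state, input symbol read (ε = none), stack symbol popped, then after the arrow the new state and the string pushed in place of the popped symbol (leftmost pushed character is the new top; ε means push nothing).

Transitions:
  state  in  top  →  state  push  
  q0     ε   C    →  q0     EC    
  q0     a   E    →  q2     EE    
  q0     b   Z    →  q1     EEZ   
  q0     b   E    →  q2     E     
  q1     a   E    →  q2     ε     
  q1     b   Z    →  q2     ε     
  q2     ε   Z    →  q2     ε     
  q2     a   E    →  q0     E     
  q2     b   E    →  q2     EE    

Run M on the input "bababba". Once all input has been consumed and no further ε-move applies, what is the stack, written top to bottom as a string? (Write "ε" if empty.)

EEEZ

(q0, bababba, Z)
  read b, top Z: go to q1, push EEZ → (q1, ababba, EEZ)
  read a, top E: go to q2, push ε → (q2, babba, EZ)
  read b, top E: go to q2, push EE → (q2, abba, EEZ)
  read a, top E: go to q0, push E → (q0, bba, EEZ)
  read b, top E: go to q2, push E → (q2, ba, EEZ)
  read b, top E: go to q2, push EE → (q2, a, EEEZ)
  read a, top E: go to q0, push E → (q0, ε, EEEZ)
All input consumed in state q0 with stack EEEZ.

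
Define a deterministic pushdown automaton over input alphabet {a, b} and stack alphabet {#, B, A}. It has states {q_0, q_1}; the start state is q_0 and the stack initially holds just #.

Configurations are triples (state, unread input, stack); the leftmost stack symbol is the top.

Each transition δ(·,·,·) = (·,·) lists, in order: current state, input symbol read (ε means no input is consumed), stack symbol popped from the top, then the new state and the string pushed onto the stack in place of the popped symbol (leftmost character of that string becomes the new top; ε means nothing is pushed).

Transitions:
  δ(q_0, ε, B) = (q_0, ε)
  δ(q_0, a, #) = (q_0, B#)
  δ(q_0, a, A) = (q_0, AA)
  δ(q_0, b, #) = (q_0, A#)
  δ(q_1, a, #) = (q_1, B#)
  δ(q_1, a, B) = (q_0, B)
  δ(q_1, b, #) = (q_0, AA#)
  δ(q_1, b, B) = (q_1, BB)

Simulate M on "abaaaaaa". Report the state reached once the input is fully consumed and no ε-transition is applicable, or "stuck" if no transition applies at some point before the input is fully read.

q_0

(q_0, abaaaaaa, #) ⊢ (q_0, baaaaaa, B#) ⊢ (q_0, baaaaaa, #) ⊢ (q_0, aaaaaa, A#) ⊢ (q_0, aaaaa, AA#) ⊢ (q_0, aaaa, AAA#) ⊢ (q_0, aaa, AAAA#) ⊢ (q_0, aa, AAAAA#) ⊢ (q_0, a, AAAAAA#) ⊢ (q_0, ε, AAAAAAA#)
All input consumed; M is in state q_0.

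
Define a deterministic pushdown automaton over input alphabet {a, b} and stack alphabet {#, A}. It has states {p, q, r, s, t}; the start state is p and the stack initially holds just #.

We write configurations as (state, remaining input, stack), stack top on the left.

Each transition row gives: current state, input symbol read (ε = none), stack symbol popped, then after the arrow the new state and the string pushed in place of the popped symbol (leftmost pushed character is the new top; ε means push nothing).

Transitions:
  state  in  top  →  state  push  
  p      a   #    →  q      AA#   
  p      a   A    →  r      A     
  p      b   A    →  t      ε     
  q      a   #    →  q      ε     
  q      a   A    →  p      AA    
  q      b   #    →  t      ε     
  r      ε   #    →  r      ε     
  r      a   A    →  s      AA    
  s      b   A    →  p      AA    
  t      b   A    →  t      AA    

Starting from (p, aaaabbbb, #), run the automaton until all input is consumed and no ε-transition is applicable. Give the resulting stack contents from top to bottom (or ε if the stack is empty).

(p, aaaabbbb, #) ⊢ (q, aaabbbb, AA#) ⊢ (p, aabbbb, AAA#) ⊢ (r, abbbb, AAA#) ⊢ (s, bbbb, AAAA#) ⊢ (p, bbb, AAAAA#) ⊢ (t, bb, AAAA#) ⊢ (t, b, AAAAA#) ⊢ (t, ε, AAAAAA#)
All input consumed in state t with stack AAAAAA#.

AAAAAA#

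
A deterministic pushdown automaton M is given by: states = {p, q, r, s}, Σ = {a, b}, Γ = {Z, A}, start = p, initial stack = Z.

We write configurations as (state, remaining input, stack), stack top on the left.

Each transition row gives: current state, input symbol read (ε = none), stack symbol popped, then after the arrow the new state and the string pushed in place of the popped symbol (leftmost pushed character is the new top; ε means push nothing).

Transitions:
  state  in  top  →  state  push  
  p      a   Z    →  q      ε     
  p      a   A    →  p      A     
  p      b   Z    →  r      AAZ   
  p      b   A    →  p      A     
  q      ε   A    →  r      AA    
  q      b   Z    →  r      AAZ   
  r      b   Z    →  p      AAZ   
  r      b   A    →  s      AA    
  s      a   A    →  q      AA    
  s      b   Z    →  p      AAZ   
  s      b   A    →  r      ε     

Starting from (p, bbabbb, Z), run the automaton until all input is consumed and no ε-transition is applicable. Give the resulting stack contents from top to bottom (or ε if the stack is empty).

(p, bbabbb, Z)
  read b, top Z: go to r, push AAZ → (r, babbb, AAZ)
  read b, top A: go to s, push AA → (s, abbb, AAAZ)
  read a, top A: go to q, push AA → (q, bbb, AAAAZ)
  ε-move, top A: go to r, push AA → (r, bbb, AAAAAZ)
  read b, top A: go to s, push AA → (s, bb, AAAAAAZ)
  read b, top A: go to r, push ε → (r, b, AAAAAZ)
  read b, top A: go to s, push AA → (s, ε, AAAAAAZ)
All input consumed in state s with stack AAAAAAZ.

AAAAAAZ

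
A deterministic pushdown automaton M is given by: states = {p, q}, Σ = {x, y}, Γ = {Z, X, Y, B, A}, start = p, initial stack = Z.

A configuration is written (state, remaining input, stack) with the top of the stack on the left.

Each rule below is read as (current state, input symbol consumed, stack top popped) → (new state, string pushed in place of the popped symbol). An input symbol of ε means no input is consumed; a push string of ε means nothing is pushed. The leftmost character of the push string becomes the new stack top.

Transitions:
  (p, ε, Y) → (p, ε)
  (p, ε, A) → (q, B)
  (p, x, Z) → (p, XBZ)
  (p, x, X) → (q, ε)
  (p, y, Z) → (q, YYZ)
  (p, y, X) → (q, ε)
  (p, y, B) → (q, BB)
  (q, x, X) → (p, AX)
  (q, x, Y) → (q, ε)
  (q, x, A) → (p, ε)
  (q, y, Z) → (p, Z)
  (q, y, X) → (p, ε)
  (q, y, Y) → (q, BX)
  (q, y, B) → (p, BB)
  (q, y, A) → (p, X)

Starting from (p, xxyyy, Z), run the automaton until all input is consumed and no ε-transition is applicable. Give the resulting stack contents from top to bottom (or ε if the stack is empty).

BBBBZ

(p, xxyyy, Z) ⊢ (p, xyyy, XBZ) ⊢ (q, yyy, BZ) ⊢ (p, yy, BBZ) ⊢ (q, y, BBBZ) ⊢ (p, ε, BBBBZ)
All input consumed in state p with stack BBBBZ.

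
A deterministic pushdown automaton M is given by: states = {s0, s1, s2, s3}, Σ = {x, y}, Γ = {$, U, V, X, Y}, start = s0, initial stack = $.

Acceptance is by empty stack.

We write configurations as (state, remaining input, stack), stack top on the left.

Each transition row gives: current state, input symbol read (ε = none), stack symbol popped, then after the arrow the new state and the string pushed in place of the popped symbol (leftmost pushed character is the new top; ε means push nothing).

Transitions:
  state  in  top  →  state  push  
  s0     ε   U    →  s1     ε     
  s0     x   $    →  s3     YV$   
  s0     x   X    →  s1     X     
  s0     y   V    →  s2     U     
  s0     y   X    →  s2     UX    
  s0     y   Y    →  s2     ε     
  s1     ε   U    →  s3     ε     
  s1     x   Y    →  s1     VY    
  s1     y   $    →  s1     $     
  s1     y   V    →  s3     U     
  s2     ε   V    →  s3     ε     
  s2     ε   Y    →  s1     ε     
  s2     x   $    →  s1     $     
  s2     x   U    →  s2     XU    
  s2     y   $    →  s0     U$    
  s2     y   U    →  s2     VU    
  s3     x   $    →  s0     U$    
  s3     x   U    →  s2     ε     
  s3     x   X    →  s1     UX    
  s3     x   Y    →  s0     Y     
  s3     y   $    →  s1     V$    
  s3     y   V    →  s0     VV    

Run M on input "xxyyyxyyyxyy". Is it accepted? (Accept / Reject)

Reject

(s0, xxyyyxyyyxyy, $) ⊢ (s3, xyyyxyyyxyy, YV$) ⊢ (s0, yyyxyyyxyy, YV$) ⊢ (s2, yyxyyyxyy, V$) ⊢ (s3, yyxyyyxyy, $) ⊢ (s1, yxyyyxyy, V$) ⊢ (s3, xyyyxyy, U$) ⊢ (s2, yyyxyy, $) ⊢ (s0, yyxyy, U$) ⊢ (s1, yyxyy, $) ⊢ (s1, yxyy, $) ⊢ (s1, xyy, $)
No transition applies at (s1, xyy, $); input not fully consumed.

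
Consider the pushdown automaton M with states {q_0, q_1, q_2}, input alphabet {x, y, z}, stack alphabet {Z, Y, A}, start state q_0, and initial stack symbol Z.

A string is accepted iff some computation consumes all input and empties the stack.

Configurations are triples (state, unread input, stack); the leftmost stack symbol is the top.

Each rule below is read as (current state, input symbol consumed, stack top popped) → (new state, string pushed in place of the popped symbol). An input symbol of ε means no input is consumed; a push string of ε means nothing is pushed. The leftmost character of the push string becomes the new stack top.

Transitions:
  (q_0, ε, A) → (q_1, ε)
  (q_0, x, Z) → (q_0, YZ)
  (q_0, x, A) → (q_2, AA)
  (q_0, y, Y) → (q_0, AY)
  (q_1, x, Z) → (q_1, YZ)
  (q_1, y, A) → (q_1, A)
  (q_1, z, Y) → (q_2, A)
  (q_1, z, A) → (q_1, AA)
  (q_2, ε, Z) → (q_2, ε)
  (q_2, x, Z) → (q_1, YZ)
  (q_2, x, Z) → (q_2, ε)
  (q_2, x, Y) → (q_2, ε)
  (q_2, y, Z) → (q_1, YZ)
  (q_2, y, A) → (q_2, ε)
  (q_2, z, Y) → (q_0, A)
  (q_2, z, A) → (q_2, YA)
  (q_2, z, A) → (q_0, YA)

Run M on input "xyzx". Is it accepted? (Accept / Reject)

Reject

No computation consumes all input and empties the stack.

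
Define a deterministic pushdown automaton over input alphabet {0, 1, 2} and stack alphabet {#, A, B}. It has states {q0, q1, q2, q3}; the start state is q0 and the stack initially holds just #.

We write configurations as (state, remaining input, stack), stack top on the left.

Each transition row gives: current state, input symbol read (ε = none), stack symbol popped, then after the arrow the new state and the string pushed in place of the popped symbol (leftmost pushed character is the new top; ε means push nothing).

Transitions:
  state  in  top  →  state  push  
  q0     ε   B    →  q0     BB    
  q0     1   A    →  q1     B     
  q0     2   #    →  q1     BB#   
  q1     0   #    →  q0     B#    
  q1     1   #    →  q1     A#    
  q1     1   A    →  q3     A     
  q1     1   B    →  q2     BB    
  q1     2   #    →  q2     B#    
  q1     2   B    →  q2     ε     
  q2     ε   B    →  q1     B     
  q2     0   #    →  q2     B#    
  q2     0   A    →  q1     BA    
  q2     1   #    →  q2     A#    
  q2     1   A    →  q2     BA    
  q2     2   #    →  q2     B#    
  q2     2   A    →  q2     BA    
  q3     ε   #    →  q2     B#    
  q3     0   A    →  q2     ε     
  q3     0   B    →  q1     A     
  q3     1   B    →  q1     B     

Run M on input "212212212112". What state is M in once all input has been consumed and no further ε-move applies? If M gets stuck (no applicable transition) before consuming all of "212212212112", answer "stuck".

q1

(q0, 212212212112, #)
  read 2, top #: go to q1, push BB# → (q1, 12212212112, BB#)
  read 1, top B: go to q2, push BB → (q2, 2212212112, BBB#)
  ε-move, top B: go to q1, push B → (q1, 2212212112, BBB#)
  read 2, top B: go to q2, push ε → (q2, 212212112, BB#)
  ε-move, top B: go to q1, push B → (q1, 212212112, BB#)
  read 2, top B: go to q2, push ε → (q2, 12212112, B#)
  ε-move, top B: go to q1, push B → (q1, 12212112, B#)
  read 1, top B: go to q2, push BB → (q2, 2212112, BB#)
  ε-move, top B: go to q1, push B → (q1, 2212112, BB#)
  read 2, top B: go to q2, push ε → (q2, 212112, B#)
  ε-move, top B: go to q1, push B → (q1, 212112, B#)
  read 2, top B: go to q2, push ε → (q2, 12112, #)
  read 1, top #: go to q2, push A# → (q2, 2112, A#)
  read 2, top A: go to q2, push BA → (q2, 112, BA#)
  ε-move, top B: go to q1, push B → (q1, 112, BA#)
  read 1, top B: go to q2, push BB → (q2, 12, BBA#)
  ε-move, top B: go to q1, push B → (q1, 12, BBA#)
  read 1, top B: go to q2, push BB → (q2, 2, BBBA#)
  ε-move, top B: go to q1, push B → (q1, 2, BBBA#)
  read 2, top B: go to q2, push ε → (q2, ε, BBA#)
  ε-move, top B: go to q1, push B → (q1, ε, BBA#)
All input consumed; M is in state q1.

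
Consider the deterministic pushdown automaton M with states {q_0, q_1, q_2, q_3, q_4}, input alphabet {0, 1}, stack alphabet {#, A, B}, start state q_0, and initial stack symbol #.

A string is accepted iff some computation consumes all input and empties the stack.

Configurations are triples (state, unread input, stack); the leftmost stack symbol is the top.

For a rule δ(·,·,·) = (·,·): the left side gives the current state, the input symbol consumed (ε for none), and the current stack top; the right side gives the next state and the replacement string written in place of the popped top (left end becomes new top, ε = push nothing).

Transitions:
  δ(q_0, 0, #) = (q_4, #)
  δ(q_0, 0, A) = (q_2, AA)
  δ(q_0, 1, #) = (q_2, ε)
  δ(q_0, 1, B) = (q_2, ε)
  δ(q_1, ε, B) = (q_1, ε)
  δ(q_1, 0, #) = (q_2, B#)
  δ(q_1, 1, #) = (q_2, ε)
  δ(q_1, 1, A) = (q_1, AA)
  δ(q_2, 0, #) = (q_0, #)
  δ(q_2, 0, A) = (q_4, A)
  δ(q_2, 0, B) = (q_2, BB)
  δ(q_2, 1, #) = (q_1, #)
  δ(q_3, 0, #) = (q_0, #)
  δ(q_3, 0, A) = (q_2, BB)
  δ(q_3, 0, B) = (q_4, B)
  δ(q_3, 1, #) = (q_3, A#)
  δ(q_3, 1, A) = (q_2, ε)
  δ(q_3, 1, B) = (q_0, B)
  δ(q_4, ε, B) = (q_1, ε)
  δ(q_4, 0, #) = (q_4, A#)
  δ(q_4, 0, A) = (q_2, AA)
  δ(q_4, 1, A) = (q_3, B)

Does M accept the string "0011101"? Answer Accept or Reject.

Accept

(q_0, 0011101, #) ⊢ (q_4, 011101, #) ⊢ (q_4, 11101, A#) ⊢ (q_3, 1101, B#) ⊢ (q_0, 101, B#) ⊢ (q_2, 01, #) ⊢ (q_0, 1, #) ⊢ (q_2, ε, ε)
All input consumed and the stack is empty.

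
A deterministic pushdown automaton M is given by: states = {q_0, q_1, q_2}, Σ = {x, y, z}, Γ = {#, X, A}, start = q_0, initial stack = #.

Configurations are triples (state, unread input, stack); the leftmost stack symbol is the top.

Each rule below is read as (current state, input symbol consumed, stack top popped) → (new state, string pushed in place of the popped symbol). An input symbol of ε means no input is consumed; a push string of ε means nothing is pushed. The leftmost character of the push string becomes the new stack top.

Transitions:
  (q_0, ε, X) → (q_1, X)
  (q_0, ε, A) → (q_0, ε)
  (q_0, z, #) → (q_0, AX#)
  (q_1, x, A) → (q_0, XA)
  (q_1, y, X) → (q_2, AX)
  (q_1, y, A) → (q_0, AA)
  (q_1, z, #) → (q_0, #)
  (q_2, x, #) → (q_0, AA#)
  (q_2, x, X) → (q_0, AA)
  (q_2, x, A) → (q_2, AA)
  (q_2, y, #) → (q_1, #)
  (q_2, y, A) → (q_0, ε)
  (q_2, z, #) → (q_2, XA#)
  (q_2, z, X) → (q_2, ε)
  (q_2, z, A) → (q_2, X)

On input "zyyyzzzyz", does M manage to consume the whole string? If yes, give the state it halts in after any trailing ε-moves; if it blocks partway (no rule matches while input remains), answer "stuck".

(q_0, zyyyzzzyz, #)
  read z, top #: go to q_0, push AX# → (q_0, yyyzzzyz, AX#)
  ε-move, top A: go to q_0, push ε → (q_0, yyyzzzyz, X#)
  ε-move, top X: go to q_1, push X → (q_1, yyyzzzyz, X#)
  read y, top X: go to q_2, push AX → (q_2, yyzzzyz, AX#)
  read y, top A: go to q_0, push ε → (q_0, yzzzyz, X#)
  ε-move, top X: go to q_1, push X → (q_1, yzzzyz, X#)
  read y, top X: go to q_2, push AX → (q_2, zzzyz, AX#)
  read z, top A: go to q_2, push X → (q_2, zzyz, XX#)
  read z, top X: go to q_2, push ε → (q_2, zyz, X#)
  read z, top X: go to q_2, push ε → (q_2, yz, #)
  read y, top #: go to q_1, push # → (q_1, z, #)
  read z, top #: go to q_0, push # → (q_0, ε, #)
All input consumed; M is in state q_0.

q_0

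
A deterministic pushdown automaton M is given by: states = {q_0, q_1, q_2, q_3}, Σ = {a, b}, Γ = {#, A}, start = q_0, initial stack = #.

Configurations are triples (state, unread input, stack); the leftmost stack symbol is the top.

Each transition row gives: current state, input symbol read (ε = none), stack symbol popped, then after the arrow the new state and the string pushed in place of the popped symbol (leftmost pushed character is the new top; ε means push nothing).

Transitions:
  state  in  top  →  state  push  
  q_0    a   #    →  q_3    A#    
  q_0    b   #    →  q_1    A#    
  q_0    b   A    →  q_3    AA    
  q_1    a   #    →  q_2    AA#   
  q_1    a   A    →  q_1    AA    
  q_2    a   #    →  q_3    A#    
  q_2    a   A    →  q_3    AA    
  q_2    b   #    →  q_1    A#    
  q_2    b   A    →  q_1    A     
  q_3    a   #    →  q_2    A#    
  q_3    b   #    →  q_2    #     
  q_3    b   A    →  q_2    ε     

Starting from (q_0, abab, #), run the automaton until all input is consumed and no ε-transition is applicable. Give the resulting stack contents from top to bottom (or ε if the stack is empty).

#

(q_0, abab, #)
  read a, top #: go to q_3, push A# → (q_3, bab, A#)
  read b, top A: go to q_2, push ε → (q_2, ab, #)
  read a, top #: go to q_3, push A# → (q_3, b, A#)
  read b, top A: go to q_2, push ε → (q_2, ε, #)
All input consumed in state q_2 with stack #.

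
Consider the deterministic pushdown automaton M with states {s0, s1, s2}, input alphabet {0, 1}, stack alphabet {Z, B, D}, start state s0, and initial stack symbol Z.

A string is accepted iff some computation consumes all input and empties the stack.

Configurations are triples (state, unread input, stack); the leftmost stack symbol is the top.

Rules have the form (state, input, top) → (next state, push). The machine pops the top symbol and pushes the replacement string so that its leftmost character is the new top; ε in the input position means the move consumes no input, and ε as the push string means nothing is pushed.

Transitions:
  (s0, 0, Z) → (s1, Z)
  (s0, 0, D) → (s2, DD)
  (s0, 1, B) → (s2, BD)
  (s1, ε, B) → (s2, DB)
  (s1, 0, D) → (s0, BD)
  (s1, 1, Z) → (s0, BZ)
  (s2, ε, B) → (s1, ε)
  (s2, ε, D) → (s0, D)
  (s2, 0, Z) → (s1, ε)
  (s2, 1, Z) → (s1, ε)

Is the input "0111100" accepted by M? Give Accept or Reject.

(s0, 0111100, Z) ⊢ (s1, 111100, Z) ⊢ (s0, 11100, BZ) ⊢ (s2, 1100, BDZ) ⊢ (s1, 1100, DZ)
No transition applies at (s1, 1100, DZ); input not fully consumed.

Reject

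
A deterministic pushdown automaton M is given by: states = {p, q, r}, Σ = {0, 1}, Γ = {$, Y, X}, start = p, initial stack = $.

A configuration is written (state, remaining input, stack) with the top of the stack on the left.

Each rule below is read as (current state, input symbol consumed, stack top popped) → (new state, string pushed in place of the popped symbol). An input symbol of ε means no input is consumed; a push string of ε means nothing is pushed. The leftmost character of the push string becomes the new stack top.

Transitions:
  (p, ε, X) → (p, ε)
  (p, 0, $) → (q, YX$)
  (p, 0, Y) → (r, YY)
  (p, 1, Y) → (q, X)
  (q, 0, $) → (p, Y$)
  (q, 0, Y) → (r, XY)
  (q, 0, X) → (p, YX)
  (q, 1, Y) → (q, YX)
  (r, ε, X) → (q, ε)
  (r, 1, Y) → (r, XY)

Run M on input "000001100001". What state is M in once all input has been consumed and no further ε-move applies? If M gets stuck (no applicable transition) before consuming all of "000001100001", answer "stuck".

(p, 000001100001, $)
  read 0, top $: go to q, push YX$ → (q, 00001100001, YX$)
  read 0, top Y: go to r, push XY → (r, 0001100001, XYX$)
  ε-move, top X: go to q, push ε → (q, 0001100001, YX$)
  read 0, top Y: go to r, push XY → (r, 001100001, XYX$)
  ε-move, top X: go to q, push ε → (q, 001100001, YX$)
  read 0, top Y: go to r, push XY → (r, 01100001, XYX$)
  ε-move, top X: go to q, push ε → (q, 01100001, YX$)
  read 0, top Y: go to r, push XY → (r, 1100001, XYX$)
  ε-move, top X: go to q, push ε → (q, 1100001, YX$)
  read 1, top Y: go to q, push YX → (q, 100001, YXX$)
  read 1, top Y: go to q, push YX → (q, 00001, YXXX$)
  read 0, top Y: go to r, push XY → (r, 0001, XYXXX$)
  ε-move, top X: go to q, push ε → (q, 0001, YXXX$)
  read 0, top Y: go to r, push XY → (r, 001, XYXXX$)
  ε-move, top X: go to q, push ε → (q, 001, YXXX$)
  read 0, top Y: go to r, push XY → (r, 01, XYXXX$)
  ε-move, top X: go to q, push ε → (q, 01, YXXX$)
  read 0, top Y: go to r, push XY → (r, 1, XYXXX$)
  ε-move, top X: go to q, push ε → (q, 1, YXXX$)
  read 1, top Y: go to q, push YX → (q, ε, YXXXX$)
All input consumed; M is in state q.

q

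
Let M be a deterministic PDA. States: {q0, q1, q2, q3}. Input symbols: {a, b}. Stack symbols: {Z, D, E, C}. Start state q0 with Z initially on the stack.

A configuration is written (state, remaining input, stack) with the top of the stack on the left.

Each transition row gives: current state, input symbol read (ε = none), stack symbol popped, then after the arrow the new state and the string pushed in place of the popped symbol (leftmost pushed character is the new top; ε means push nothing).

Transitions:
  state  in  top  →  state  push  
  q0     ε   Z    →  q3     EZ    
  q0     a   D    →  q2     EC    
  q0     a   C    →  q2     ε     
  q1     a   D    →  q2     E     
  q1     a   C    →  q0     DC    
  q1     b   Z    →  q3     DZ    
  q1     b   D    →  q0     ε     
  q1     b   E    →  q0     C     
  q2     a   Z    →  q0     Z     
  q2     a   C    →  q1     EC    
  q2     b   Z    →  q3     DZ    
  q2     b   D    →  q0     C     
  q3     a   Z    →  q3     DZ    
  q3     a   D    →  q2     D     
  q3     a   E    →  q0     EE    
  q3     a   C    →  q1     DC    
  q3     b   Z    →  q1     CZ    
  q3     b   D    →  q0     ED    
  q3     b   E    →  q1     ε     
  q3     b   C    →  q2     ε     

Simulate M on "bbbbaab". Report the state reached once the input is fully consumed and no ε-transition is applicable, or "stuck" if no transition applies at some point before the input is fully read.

(q0, bbbbaab, Z)
  ε-move, top Z: go to q3, push EZ → (q3, bbbbaab, EZ)
  read b, top E: go to q1, push ε → (q1, bbbaab, Z)
  read b, top Z: go to q3, push DZ → (q3, bbaab, DZ)
  read b, top D: go to q0, push ED → (q0, baab, EDZ)
No transition for (q0, b, top E); M blocks with input baab remaining.

stuck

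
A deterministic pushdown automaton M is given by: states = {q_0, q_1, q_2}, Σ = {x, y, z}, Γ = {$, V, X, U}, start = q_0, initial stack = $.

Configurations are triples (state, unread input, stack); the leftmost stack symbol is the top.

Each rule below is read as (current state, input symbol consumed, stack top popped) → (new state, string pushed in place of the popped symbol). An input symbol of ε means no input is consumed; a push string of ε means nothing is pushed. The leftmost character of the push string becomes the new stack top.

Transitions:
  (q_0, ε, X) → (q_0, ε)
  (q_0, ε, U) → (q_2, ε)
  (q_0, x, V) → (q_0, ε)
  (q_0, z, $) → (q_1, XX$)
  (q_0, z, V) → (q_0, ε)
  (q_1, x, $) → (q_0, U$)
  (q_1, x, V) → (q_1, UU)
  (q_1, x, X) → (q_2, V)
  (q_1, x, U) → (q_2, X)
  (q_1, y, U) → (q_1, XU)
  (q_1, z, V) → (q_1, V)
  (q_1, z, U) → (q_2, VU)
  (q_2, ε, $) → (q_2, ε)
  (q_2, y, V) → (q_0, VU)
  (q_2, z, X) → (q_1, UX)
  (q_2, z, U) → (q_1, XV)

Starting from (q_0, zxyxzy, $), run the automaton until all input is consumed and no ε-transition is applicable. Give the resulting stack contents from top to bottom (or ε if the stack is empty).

(q_0, zxyxzy, $)
  read z, top $: go to q_1, push XX$ → (q_1, xyxzy, XX$)
  read x, top X: go to q_2, push V → (q_2, yxzy, VX$)
  read y, top V: go to q_0, push VU → (q_0, xzy, VUX$)
  read x, top V: go to q_0, push ε → (q_0, zy, UX$)
  ε-move, top U: go to q_2, push ε → (q_2, zy, X$)
  read z, top X: go to q_1, push UX → (q_1, y, UX$)
  read y, top U: go to q_1, push XU → (q_1, ε, XUX$)
All input consumed in state q_1 with stack XUX$.

XUX$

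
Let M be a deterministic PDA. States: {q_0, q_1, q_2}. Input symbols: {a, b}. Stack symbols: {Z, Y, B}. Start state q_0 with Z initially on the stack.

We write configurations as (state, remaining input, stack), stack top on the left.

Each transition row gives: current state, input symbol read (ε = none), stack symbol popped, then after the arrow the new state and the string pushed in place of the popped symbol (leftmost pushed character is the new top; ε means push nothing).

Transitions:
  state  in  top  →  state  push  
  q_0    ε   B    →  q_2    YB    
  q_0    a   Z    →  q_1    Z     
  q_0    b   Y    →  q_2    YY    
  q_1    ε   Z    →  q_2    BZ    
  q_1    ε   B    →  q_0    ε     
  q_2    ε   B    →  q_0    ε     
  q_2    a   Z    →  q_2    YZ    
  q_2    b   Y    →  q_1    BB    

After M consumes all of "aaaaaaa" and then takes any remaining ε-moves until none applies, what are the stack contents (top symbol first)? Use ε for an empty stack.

Z

(q_0, aaaaaaa, Z) ⊢ (q_1, aaaaaa, Z) ⊢ (q_2, aaaaaa, BZ) ⊢ (q_0, aaaaaa, Z) ⊢ (q_1, aaaaa, Z) ⊢ (q_2, aaaaa, BZ) ⊢ (q_0, aaaaa, Z) ⊢ (q_1, aaaa, Z) ⊢ (q_2, aaaa, BZ) ⊢ (q_0, aaaa, Z) ⊢ (q_1, aaa, Z) ⊢ (q_2, aaa, BZ) ⊢ (q_0, aaa, Z) ⊢ (q_1, aa, Z) ⊢ (q_2, aa, BZ) ⊢ (q_0, aa, Z) ⊢ (q_1, a, Z) ⊢ (q_2, a, BZ) ⊢ (q_0, a, Z) ⊢ (q_1, ε, Z) ⊢ (q_2, ε, BZ) ⊢ (q_0, ε, Z)
All input consumed in state q_0 with stack Z.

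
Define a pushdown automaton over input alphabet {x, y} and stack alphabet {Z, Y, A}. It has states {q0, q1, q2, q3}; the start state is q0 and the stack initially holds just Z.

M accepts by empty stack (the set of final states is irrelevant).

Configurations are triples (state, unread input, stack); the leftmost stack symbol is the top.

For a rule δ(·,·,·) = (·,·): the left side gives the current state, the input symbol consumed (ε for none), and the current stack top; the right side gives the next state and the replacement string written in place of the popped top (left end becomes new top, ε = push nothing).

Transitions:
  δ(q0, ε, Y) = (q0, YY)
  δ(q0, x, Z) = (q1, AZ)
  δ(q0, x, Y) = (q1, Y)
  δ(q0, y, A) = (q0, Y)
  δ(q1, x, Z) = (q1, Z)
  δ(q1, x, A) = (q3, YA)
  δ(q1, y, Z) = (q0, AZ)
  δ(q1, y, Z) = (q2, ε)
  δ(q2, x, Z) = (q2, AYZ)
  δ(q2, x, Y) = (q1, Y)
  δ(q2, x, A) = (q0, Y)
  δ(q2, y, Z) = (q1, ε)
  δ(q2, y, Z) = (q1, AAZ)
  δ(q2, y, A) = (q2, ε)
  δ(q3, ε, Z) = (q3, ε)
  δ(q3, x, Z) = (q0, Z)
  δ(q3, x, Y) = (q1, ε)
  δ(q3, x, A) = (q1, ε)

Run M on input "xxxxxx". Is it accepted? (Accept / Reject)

Reject

No computation consumes all input and empties the stack.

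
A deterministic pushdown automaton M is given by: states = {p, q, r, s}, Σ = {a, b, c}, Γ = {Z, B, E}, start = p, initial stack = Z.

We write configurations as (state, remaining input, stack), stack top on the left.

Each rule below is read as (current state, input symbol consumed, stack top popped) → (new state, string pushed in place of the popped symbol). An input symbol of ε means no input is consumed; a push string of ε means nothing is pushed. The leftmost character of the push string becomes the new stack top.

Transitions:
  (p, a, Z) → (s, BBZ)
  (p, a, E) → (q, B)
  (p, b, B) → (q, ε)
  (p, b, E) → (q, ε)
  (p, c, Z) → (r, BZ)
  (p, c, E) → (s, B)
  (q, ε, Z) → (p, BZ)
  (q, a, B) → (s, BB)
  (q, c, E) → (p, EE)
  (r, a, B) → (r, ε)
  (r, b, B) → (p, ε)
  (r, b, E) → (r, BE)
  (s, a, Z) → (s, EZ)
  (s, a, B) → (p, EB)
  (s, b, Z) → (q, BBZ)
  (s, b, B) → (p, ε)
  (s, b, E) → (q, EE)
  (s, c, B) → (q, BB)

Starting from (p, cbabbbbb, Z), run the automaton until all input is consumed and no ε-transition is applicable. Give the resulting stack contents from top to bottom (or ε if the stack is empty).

BZ

(p, cbabbbbb, Z) ⊢ (r, babbbbb, BZ) ⊢ (p, abbbbb, Z) ⊢ (s, bbbbb, BBZ) ⊢ (p, bbbb, BZ) ⊢ (q, bbb, Z) ⊢ (p, bbb, BZ) ⊢ (q, bb, Z) ⊢ (p, bb, BZ) ⊢ (q, b, Z) ⊢ (p, b, BZ) ⊢ (q, ε, Z) ⊢ (p, ε, BZ)
All input consumed in state p with stack BZ.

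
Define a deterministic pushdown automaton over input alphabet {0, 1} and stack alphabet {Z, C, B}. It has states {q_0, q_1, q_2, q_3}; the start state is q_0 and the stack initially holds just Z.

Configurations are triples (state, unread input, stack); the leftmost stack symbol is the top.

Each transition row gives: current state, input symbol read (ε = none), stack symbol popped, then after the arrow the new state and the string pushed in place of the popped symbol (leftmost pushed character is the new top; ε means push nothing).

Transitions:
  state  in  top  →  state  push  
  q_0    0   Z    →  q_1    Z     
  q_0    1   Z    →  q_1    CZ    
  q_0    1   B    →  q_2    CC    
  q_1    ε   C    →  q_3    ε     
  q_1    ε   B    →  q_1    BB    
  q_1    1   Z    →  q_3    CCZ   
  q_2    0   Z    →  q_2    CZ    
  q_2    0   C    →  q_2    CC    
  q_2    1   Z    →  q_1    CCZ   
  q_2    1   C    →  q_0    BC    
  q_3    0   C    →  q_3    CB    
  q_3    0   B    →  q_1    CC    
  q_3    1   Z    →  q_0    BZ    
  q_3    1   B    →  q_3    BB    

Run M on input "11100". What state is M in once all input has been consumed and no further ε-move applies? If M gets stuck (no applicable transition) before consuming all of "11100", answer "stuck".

(q_0, 11100, Z)
  read 1, top Z: go to q_1, push CZ → (q_1, 1100, CZ)
  ε-move, top C: go to q_3, push ε → (q_3, 1100, Z)
  read 1, top Z: go to q_0, push BZ → (q_0, 100, BZ)
  read 1, top B: go to q_2, push CC → (q_2, 00, CCZ)
  read 0, top C: go to q_2, push CC → (q_2, 0, CCCZ)
  read 0, top C: go to q_2, push CC → (q_2, ε, CCCCZ)
All input consumed; M is in state q_2.

q_2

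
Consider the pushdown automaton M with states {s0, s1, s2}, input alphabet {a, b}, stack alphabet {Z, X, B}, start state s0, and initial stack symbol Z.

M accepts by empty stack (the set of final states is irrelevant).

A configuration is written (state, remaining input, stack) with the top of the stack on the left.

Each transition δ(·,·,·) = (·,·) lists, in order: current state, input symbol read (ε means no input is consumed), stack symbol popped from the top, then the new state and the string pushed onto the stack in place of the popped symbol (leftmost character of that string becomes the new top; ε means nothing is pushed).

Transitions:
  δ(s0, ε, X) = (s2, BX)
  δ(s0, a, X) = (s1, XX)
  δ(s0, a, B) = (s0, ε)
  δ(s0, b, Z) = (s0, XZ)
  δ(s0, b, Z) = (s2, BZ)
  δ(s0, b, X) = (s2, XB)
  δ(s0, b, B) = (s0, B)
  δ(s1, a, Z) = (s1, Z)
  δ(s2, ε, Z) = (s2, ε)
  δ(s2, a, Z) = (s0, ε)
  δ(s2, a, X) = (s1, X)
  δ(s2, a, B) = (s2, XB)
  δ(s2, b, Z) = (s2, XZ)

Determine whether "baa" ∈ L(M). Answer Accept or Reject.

Reject

No computation consumes all input and empties the stack.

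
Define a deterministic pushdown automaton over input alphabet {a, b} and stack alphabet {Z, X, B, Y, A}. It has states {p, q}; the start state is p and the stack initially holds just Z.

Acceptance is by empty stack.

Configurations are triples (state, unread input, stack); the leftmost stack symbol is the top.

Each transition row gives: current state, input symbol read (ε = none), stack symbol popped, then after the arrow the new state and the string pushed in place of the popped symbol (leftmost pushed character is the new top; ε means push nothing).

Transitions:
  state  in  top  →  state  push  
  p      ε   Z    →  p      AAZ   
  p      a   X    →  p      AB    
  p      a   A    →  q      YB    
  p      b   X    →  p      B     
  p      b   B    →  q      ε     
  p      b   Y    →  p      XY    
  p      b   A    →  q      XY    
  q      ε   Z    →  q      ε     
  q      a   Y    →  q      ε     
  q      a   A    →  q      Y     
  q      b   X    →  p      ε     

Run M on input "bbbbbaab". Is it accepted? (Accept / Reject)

Reject

(p, bbbbbaab, Z)
  ε-move, top Z: go to p, push AAZ → (p, bbbbbaab, AAZ)
  read b, top A: go to q, push XY → (q, bbbbaab, XYAZ)
  read b, top X: go to p, push ε → (p, bbbaab, YAZ)
  read b, top Y: go to p, push XY → (p, bbaab, XYAZ)
  read b, top X: go to p, push B → (p, baab, BYAZ)
  read b, top B: go to q, push ε → (q, aab, YAZ)
  read a, top Y: go to q, push ε → (q, ab, AZ)
  read a, top A: go to q, push Y → (q, b, YZ)
No transition applies at (q, b, YZ); input not fully consumed.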